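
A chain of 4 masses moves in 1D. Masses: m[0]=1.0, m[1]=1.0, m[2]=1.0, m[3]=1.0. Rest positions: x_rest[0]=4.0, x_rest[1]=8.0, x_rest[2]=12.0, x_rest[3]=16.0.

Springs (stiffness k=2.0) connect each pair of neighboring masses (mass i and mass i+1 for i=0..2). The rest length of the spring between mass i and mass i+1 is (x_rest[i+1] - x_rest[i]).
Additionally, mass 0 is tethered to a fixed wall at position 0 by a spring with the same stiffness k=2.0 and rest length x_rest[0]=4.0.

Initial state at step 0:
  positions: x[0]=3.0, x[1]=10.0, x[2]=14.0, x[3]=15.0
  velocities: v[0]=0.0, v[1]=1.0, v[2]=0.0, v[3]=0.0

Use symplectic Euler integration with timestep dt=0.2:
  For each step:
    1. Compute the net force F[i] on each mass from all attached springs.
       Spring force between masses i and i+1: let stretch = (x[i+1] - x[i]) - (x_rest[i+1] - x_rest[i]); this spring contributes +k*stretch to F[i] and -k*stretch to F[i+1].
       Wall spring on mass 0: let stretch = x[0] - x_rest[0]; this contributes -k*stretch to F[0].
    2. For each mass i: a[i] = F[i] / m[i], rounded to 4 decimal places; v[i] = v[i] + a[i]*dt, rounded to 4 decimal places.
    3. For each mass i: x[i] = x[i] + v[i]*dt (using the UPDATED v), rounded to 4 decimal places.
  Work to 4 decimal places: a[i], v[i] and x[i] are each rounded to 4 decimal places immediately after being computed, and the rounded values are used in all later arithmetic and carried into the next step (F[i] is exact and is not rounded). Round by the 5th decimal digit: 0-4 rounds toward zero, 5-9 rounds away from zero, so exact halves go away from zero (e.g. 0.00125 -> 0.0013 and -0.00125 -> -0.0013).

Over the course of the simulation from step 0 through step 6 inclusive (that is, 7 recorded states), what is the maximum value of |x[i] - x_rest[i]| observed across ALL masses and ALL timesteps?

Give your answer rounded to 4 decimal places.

Step 0: x=[3.0000 10.0000 14.0000 15.0000] v=[0.0000 1.0000 0.0000 0.0000]
Step 1: x=[3.3200 9.9600 13.7600 15.2400] v=[1.6000 -0.2000 -1.2000 1.2000]
Step 2: x=[3.9056 9.6928 13.3344 15.6816] v=[2.9280 -1.3360 -2.1280 2.2080]
Step 3: x=[4.6417 9.2540 12.8052 16.2554] v=[3.6806 -2.1942 -2.6458 2.8691]
Step 4: x=[5.3755 8.7303 12.2680 16.8732] v=[3.6688 -2.6186 -2.6862 3.0890]
Step 5: x=[5.9476 8.2212 11.8162 17.4426] v=[2.8605 -2.5454 -2.2592 2.8469]
Step 6: x=[6.2258 7.8178 11.5269 17.8819] v=[1.3909 -2.0168 -1.4466 2.1963]
Max displacement = 2.2258

Answer: 2.2258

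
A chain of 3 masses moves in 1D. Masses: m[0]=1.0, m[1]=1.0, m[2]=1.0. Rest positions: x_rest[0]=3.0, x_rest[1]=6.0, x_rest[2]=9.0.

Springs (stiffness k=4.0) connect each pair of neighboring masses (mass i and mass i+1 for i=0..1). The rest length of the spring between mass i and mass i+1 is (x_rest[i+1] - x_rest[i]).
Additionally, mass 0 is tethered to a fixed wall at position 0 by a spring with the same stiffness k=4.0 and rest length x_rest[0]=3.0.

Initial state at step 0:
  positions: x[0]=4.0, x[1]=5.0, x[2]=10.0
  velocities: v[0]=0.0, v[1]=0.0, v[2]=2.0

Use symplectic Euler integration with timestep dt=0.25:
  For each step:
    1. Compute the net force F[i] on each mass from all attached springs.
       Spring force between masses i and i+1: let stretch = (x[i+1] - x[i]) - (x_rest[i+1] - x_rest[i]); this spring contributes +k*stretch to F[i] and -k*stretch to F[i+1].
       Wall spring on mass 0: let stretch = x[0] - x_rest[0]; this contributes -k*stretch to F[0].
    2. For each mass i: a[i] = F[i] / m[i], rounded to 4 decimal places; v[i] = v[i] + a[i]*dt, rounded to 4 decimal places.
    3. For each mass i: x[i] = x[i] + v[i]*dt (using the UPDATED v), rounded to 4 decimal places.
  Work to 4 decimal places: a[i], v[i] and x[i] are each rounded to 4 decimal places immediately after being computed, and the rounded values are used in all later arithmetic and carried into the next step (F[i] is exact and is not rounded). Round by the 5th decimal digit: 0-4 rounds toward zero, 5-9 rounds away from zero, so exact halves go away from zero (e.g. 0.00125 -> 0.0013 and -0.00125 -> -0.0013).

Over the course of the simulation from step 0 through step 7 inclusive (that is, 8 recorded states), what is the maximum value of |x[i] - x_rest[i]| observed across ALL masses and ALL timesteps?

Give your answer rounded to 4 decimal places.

Step 0: x=[4.0000 5.0000 10.0000] v=[0.0000 0.0000 2.0000]
Step 1: x=[3.2500 6.0000 10.0000] v=[-3.0000 4.0000 0.0000]
Step 2: x=[2.3750 7.3125 9.7500] v=[-3.5000 5.2500 -1.0000]
Step 3: x=[2.1406 8.0000 9.6406] v=[-0.9375 2.7500 -0.4375]
Step 4: x=[2.8359 7.6328 9.8711] v=[2.7813 -1.4688 0.9219]
Step 5: x=[4.0215 6.6260 10.2920] v=[4.7423 -4.0274 1.6836]
Step 6: x=[4.8528 5.8845 10.5464] v=[3.3253 -2.9659 1.0176]
Step 7: x=[4.7289 6.0506 10.3853] v=[-0.4958 0.6643 -0.6443]
Max displacement = 2.0000

Answer: 2.0000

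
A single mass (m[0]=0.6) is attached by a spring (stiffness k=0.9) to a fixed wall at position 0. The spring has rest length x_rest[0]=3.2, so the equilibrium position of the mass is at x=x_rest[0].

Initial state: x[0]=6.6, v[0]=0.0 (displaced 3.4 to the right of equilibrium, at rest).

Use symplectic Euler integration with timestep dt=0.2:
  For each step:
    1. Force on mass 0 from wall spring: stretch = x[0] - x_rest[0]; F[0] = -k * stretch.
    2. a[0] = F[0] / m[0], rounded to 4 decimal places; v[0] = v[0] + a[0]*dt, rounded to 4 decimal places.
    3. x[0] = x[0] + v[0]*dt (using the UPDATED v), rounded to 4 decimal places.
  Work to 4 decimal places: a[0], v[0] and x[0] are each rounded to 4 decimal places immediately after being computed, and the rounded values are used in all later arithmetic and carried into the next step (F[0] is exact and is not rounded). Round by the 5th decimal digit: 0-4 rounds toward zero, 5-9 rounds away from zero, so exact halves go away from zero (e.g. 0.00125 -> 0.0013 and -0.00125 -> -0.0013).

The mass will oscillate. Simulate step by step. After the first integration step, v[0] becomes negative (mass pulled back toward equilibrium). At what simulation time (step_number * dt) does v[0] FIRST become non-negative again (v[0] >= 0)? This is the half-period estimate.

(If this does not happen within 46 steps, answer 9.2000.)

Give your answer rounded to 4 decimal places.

Step 0: x=[6.6000] v=[0.0000]
Step 1: x=[6.3960] v=[-1.0200]
Step 2: x=[6.0002] v=[-1.9788]
Step 3: x=[5.4364] v=[-2.8189]
Step 4: x=[4.7384] v=[-3.4898]
Step 5: x=[3.9481] v=[-3.9513]
Step 6: x=[3.1130] v=[-4.1757]
Step 7: x=[2.2831] v=[-4.1496]
Step 8: x=[1.5082] v=[-3.8745]
Step 9: x=[0.8348] v=[-3.3670]
Step 10: x=[0.3033] v=[-2.6574]
Step 11: x=[-0.0544] v=[-1.7884]
Step 12: x=[-0.2168] v=[-0.8121]
Step 13: x=[-0.1742] v=[0.2129]
First v>=0 after going negative at step 13, time=2.6000

Answer: 2.6000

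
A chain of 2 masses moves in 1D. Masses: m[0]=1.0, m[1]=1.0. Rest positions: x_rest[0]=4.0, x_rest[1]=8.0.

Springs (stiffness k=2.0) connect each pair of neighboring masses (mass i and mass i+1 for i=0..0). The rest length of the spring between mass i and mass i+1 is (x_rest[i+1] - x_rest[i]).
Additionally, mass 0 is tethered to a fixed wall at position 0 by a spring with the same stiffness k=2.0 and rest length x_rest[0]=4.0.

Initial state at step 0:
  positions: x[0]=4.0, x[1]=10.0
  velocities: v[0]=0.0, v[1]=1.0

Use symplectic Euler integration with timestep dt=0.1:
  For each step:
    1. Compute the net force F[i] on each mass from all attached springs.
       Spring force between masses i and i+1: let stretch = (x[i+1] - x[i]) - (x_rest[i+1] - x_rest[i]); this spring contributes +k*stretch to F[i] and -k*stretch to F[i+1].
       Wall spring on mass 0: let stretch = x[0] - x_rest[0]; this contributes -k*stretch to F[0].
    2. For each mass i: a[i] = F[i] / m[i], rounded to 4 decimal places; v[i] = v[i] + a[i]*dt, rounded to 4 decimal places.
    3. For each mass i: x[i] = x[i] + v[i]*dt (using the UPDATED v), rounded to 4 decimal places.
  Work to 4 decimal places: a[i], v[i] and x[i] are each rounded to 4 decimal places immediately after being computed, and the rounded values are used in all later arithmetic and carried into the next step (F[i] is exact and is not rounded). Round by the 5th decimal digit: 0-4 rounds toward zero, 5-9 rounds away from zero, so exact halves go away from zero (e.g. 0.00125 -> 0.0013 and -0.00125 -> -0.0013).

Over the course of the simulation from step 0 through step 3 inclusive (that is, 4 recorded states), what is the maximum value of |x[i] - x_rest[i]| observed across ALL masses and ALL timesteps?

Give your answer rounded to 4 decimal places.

Answer: 2.0796

Derivation:
Step 0: x=[4.0000 10.0000] v=[0.0000 1.0000]
Step 1: x=[4.0400 10.0600] v=[0.4000 0.6000]
Step 2: x=[4.1196 10.0796] v=[0.7960 0.1960]
Step 3: x=[4.2360 10.0600] v=[1.1641 -0.1960]
Max displacement = 2.0796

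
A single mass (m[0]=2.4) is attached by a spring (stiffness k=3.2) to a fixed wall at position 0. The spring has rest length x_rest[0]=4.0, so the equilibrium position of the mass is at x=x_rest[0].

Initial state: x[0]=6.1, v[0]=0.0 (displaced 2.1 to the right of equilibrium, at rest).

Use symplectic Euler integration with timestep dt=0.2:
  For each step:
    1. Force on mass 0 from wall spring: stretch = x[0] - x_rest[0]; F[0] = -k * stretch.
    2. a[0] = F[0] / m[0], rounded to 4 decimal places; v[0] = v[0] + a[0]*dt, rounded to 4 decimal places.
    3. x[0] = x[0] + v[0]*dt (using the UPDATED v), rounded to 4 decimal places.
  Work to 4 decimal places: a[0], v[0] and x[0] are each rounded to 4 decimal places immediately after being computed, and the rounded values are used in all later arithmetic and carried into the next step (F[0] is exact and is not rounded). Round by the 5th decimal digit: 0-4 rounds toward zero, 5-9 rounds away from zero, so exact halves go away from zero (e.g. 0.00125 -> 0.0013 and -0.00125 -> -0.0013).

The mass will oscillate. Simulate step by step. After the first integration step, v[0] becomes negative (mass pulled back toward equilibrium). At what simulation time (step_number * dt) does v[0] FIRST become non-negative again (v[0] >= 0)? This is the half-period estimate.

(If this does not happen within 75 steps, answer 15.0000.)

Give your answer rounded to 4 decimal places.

Step 0: x=[6.1000] v=[0.0000]
Step 1: x=[5.9880] v=[-0.5600]
Step 2: x=[5.7700] v=[-1.0901]
Step 3: x=[5.4576] v=[-1.5621]
Step 4: x=[5.0674] v=[-1.9508]
Step 5: x=[4.6203] v=[-2.2354]
Step 6: x=[4.1401] v=[-2.4008]
Step 7: x=[3.6525] v=[-2.4382]
Step 8: x=[3.1834] v=[-2.3455]
Step 9: x=[2.7579] v=[-2.1277]
Step 10: x=[2.3986] v=[-1.7965]
Step 11: x=[2.1247] v=[-1.3695]
Step 12: x=[1.9508] v=[-0.8694]
Step 13: x=[1.8862] v=[-0.3229]
Step 14: x=[1.9344] v=[0.2408]
First v>=0 after going negative at step 14, time=2.8000

Answer: 2.8000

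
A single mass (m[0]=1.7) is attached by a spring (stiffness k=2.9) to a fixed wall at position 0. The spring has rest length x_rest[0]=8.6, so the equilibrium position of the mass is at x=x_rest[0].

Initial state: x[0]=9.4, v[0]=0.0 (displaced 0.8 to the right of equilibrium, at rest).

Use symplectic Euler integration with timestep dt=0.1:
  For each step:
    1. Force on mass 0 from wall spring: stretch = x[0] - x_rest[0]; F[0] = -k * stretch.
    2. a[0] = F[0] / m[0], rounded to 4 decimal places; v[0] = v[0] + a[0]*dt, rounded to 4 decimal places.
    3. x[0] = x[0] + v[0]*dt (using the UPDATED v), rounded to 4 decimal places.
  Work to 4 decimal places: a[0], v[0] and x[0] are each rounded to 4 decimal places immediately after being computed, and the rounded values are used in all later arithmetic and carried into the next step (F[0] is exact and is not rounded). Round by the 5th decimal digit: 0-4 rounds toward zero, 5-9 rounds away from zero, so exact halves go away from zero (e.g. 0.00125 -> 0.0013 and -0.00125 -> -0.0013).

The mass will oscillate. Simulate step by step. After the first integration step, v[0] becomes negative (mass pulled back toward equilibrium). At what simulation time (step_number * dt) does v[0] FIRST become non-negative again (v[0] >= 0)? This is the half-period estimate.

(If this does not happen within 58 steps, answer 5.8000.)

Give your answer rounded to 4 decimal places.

Step 0: x=[9.4000] v=[0.0000]
Step 1: x=[9.3864] v=[-0.1365]
Step 2: x=[9.3593] v=[-0.2707]
Step 3: x=[9.3193] v=[-0.4002]
Step 4: x=[9.2670] v=[-0.5229]
Step 5: x=[9.2033] v=[-0.6367]
Step 6: x=[9.1293] v=[-0.7396]
Step 7: x=[9.0463] v=[-0.8299]
Step 8: x=[8.9557] v=[-0.9060]
Step 9: x=[8.8590] v=[-0.9667]
Step 10: x=[8.7579] v=[-1.0109]
Step 11: x=[8.6541] v=[-1.0378]
Step 12: x=[8.5494] v=[-1.0470]
Step 13: x=[8.4456] v=[-1.0384]
Step 14: x=[8.3444] v=[-1.0121]
Step 15: x=[8.2476] v=[-0.9685]
Step 16: x=[8.1568] v=[-0.9084]
Step 17: x=[8.0735] v=[-0.8328]
Step 18: x=[7.9992] v=[-0.7430]
Step 19: x=[7.9352] v=[-0.6405]
Step 20: x=[7.8825] v=[-0.5271]
Step 21: x=[7.8420] v=[-0.4047]
Step 22: x=[7.8145] v=[-0.2754]
Step 23: x=[7.8004] v=[-0.1414]
Step 24: x=[7.7999] v=[-0.0050]
Step 25: x=[7.8131] v=[0.1315]
First v>=0 after going negative at step 25, time=2.5000

Answer: 2.5000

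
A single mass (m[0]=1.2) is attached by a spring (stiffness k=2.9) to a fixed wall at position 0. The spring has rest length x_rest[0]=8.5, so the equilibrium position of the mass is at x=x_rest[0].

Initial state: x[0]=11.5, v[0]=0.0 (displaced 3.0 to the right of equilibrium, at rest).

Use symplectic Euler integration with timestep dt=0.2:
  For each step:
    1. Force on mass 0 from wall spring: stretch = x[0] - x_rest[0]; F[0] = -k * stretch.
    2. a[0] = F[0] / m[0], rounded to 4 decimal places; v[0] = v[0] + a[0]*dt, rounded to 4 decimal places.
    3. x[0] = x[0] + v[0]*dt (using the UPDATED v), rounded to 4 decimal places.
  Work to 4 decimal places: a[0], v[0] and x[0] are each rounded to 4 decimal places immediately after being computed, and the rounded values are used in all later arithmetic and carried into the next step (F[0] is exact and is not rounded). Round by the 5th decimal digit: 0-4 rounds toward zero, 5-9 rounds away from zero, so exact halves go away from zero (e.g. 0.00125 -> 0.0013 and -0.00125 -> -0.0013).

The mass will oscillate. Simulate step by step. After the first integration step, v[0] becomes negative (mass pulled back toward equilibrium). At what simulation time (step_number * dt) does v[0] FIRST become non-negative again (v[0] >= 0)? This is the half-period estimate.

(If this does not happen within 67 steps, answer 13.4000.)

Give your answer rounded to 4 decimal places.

Answer: 2.2000

Derivation:
Step 0: x=[11.5000] v=[0.0000]
Step 1: x=[11.2100] v=[-1.4500]
Step 2: x=[10.6580] v=[-2.7598]
Step 3: x=[9.8974] v=[-3.8028]
Step 4: x=[9.0018] v=[-4.4782]
Step 5: x=[8.0577] v=[-4.7207]
Step 6: x=[7.1563] v=[-4.5069]
Step 7: x=[6.3848] v=[-3.8574]
Step 8: x=[5.8178] v=[-2.8351]
Step 9: x=[5.5101] v=[-1.5387]
Step 10: x=[5.4914] v=[-0.0936]
Step 11: x=[5.7635] v=[1.3606]
First v>=0 after going negative at step 11, time=2.2000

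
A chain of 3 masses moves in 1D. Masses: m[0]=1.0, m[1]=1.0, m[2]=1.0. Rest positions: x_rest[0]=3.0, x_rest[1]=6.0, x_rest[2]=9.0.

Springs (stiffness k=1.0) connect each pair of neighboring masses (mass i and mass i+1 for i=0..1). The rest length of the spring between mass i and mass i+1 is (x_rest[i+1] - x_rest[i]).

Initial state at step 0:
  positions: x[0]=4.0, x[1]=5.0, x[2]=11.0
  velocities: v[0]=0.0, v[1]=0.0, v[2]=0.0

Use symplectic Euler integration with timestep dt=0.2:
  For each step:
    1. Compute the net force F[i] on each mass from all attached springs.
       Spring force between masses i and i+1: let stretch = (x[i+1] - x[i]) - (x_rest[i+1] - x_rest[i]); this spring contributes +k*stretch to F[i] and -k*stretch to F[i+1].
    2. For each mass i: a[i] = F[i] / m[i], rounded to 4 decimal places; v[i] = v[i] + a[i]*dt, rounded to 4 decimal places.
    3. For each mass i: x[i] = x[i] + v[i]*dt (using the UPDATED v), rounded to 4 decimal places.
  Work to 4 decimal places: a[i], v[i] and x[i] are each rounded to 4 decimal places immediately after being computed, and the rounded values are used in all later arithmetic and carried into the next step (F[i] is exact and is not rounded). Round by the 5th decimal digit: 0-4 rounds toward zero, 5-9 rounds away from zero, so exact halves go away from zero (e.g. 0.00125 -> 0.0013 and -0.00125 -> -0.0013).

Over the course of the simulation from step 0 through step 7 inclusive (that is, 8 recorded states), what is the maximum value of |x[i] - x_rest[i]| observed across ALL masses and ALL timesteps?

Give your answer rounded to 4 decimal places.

Step 0: x=[4.0000 5.0000 11.0000] v=[0.0000 0.0000 0.0000]
Step 1: x=[3.9200 5.2000 10.8800] v=[-0.4000 1.0000 -0.6000]
Step 2: x=[3.7712 5.5760 10.6528] v=[-0.7440 1.8800 -1.1360]
Step 3: x=[3.5746 6.0829 10.3425] v=[-0.9830 2.5344 -1.5514]
Step 4: x=[3.3583 6.6598 9.9818] v=[-1.0813 2.8847 -1.8033]
Step 5: x=[3.1541 7.2376 9.6083] v=[-1.0210 2.8888 -1.8677]
Step 6: x=[2.9932 7.7468 9.2599] v=[-0.8043 2.5462 -1.7418]
Step 7: x=[2.9025 8.1264 8.9710] v=[-0.4536 1.8981 -1.4444]
Max displacement = 2.1264

Answer: 2.1264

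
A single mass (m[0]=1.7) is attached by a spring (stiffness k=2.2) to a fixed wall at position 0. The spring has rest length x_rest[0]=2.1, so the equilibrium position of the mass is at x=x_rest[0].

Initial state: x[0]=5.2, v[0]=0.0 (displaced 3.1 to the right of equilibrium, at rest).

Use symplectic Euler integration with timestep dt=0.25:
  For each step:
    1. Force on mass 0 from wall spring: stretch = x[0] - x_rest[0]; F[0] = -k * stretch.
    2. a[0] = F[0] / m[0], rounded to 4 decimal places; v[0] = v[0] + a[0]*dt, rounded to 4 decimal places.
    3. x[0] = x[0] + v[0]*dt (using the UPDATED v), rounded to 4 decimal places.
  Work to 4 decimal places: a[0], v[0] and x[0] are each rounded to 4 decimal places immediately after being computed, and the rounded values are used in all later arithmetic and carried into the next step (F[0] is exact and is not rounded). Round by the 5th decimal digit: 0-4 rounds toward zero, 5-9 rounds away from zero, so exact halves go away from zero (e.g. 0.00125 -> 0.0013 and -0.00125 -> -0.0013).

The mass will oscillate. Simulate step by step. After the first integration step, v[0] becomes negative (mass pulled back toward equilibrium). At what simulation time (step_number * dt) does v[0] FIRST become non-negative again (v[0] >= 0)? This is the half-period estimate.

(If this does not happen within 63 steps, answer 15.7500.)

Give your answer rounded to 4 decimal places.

Step 0: x=[5.2000] v=[0.0000]
Step 1: x=[4.9493] v=[-1.0030]
Step 2: x=[4.4681] v=[-1.9248]
Step 3: x=[3.7954] v=[-2.6910]
Step 4: x=[2.9855] v=[-3.2395]
Step 5: x=[2.1040] v=[-3.5260]
Step 6: x=[1.2222] v=[-3.5273]
Step 7: x=[0.4114] v=[-3.2433]
Step 8: x=[-0.2629] v=[-2.6970]
Step 9: x=[-0.7460] v=[-1.9325]
Step 10: x=[-0.9989] v=[-1.0117]
Step 11: x=[-1.0012] v=[-0.0091]
Step 12: x=[-0.7527] v=[0.9942]
First v>=0 after going negative at step 12, time=3.0000

Answer: 3.0000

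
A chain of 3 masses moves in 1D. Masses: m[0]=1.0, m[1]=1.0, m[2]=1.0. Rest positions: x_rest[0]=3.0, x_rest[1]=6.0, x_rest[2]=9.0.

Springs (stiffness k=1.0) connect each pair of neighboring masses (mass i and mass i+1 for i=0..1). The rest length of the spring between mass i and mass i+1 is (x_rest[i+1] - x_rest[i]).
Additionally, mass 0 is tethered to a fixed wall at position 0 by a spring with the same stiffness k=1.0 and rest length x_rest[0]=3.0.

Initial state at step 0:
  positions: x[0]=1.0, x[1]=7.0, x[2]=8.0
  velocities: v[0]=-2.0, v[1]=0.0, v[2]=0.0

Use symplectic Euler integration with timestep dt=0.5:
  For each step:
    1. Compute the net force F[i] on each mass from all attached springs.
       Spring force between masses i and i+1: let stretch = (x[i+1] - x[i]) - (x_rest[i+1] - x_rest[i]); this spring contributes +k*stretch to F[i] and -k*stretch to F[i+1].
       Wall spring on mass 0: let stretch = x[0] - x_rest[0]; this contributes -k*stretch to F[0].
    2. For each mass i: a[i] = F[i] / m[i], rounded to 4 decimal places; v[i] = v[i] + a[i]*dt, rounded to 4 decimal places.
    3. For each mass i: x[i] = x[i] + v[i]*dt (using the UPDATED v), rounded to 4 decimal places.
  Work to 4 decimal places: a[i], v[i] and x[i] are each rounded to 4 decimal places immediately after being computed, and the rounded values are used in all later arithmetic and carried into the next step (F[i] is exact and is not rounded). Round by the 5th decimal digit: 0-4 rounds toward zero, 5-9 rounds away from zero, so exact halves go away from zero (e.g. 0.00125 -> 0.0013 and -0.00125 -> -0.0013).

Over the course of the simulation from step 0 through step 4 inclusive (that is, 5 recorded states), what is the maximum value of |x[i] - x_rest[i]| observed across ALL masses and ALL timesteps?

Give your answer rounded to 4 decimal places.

Step 0: x=[1.0000 7.0000 8.0000] v=[-2.0000 0.0000 0.0000]
Step 1: x=[1.2500 5.7500 8.5000] v=[0.5000 -2.5000 1.0000]
Step 2: x=[2.3125 4.0625 9.0625] v=[2.1250 -3.3750 1.1250]
Step 3: x=[3.2344 3.1875 9.1250] v=[1.8438 -1.7500 0.1250]
Step 4: x=[3.3360 3.8086 8.4531] v=[0.2032 1.2422 -1.3438]
Max displacement = 2.8125

Answer: 2.8125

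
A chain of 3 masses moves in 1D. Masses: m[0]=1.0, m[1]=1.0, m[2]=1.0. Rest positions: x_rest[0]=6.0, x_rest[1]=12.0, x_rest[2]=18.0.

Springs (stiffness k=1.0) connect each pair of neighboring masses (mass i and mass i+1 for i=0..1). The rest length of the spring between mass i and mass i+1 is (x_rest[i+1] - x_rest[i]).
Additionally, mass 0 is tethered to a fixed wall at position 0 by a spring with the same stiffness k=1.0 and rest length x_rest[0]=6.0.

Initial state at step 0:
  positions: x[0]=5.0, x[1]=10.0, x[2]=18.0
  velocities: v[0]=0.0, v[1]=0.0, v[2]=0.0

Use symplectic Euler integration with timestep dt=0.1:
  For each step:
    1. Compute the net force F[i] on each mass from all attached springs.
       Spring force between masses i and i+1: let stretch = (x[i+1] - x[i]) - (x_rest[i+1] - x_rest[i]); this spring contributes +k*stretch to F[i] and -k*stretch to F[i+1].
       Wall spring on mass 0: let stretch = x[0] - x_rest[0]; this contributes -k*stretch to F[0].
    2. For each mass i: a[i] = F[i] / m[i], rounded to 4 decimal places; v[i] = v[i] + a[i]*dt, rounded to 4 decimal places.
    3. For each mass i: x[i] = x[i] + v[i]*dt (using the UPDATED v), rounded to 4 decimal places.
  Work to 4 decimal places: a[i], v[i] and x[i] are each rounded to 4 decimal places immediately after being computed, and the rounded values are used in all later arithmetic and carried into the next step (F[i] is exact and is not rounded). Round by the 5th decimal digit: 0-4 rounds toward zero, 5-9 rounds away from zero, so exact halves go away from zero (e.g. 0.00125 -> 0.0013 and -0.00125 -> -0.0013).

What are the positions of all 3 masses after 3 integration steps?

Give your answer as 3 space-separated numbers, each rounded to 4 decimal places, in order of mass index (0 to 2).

Step 0: x=[5.0000 10.0000 18.0000] v=[0.0000 0.0000 0.0000]
Step 1: x=[5.0000 10.0300 17.9800] v=[0.0000 0.3000 -0.2000]
Step 2: x=[5.0003 10.0892 17.9405] v=[0.0030 0.5920 -0.3950]
Step 3: x=[5.0015 10.1760 17.8825] v=[0.0119 0.8682 -0.5801]

Answer: 5.0015 10.1760 17.8825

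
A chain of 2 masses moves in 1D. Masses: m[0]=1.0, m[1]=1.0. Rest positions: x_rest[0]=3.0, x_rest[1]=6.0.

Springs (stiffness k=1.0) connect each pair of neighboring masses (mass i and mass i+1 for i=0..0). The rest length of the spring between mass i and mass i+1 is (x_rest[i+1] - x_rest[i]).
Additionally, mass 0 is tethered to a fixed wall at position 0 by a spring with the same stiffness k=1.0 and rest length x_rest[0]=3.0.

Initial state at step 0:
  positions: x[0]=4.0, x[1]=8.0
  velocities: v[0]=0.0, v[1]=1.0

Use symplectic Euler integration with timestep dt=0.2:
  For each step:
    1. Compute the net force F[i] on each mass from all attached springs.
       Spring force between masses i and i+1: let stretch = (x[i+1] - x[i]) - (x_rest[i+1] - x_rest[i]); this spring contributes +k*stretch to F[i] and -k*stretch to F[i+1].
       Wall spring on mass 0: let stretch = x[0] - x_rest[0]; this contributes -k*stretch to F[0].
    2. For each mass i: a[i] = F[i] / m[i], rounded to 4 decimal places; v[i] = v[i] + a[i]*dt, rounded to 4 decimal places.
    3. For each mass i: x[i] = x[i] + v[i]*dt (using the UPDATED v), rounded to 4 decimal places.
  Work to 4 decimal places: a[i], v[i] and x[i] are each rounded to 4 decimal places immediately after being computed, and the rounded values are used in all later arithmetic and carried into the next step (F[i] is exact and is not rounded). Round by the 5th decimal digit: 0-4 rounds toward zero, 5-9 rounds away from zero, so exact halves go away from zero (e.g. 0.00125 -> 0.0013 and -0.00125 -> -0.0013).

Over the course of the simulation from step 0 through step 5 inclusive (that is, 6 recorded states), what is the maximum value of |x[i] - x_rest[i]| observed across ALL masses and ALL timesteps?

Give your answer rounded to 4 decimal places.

Step 0: x=[4.0000 8.0000] v=[0.0000 1.0000]
Step 1: x=[4.0000 8.1600] v=[0.0000 0.8000]
Step 2: x=[4.0064 8.2736] v=[0.0320 0.5680]
Step 3: x=[4.0232 8.3365] v=[0.0842 0.3146]
Step 4: x=[4.0516 8.3469] v=[0.1422 0.0519]
Step 5: x=[4.0898 8.3055] v=[0.1909 -0.2072]
Max displacement = 2.3469

Answer: 2.3469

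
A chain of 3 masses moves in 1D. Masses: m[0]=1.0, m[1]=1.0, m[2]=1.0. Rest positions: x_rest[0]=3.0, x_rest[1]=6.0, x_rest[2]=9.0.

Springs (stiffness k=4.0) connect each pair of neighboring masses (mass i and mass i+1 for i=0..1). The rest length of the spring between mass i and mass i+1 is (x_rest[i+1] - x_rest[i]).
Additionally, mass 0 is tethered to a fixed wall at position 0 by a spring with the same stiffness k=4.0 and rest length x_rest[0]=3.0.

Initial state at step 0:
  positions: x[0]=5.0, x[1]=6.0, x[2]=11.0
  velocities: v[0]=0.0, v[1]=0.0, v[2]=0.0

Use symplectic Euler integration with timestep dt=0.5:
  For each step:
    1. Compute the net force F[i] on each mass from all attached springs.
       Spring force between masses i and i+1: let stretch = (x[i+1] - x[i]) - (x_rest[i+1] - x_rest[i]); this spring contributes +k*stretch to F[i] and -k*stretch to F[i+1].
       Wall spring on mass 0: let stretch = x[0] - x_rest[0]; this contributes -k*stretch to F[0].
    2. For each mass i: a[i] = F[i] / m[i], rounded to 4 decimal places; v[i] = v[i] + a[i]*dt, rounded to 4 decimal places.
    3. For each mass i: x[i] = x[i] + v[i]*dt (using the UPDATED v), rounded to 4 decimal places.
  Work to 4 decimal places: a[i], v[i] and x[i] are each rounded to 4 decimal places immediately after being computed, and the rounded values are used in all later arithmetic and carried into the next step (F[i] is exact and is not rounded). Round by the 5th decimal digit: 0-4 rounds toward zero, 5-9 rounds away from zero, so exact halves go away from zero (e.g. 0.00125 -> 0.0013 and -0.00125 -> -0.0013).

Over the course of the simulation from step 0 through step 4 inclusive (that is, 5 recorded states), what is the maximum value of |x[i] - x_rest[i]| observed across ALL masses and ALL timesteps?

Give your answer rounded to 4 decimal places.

Answer: 4.0000

Derivation:
Step 0: x=[5.0000 6.0000 11.0000] v=[0.0000 0.0000 0.0000]
Step 1: x=[1.0000 10.0000 9.0000] v=[-8.0000 8.0000 -4.0000]
Step 2: x=[5.0000 4.0000 11.0000] v=[8.0000 -12.0000 4.0000]
Step 3: x=[3.0000 6.0000 9.0000] v=[-4.0000 4.0000 -4.0000]
Step 4: x=[1.0000 8.0000 7.0000] v=[-4.0000 4.0000 -4.0000]
Max displacement = 4.0000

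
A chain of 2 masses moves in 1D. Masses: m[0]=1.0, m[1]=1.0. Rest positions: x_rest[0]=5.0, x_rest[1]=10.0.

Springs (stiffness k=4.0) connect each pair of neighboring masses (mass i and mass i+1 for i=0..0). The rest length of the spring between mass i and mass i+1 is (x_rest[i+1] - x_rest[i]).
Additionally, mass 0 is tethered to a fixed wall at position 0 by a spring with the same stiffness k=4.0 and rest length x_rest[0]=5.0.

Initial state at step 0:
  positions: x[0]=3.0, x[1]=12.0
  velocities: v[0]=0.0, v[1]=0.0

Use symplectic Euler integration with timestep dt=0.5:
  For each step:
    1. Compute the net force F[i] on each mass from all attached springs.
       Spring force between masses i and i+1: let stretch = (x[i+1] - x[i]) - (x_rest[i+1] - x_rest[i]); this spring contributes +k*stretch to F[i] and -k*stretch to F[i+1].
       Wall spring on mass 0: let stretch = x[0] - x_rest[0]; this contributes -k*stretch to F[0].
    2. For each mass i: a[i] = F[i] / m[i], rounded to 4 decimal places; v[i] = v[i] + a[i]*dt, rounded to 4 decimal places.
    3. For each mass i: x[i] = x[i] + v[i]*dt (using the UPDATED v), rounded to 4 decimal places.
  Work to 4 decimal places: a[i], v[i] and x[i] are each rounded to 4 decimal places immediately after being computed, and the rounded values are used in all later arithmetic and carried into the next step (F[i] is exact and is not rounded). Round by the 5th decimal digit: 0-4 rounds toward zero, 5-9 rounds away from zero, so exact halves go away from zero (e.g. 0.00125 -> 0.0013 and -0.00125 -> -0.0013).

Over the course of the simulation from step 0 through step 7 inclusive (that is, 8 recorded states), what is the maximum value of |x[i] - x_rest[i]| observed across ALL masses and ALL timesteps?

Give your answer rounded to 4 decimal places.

Step 0: x=[3.0000 12.0000] v=[0.0000 0.0000]
Step 1: x=[9.0000 8.0000] v=[12.0000 -8.0000]
Step 2: x=[5.0000 10.0000] v=[-8.0000 4.0000]
Step 3: x=[1.0000 12.0000] v=[-8.0000 4.0000]
Step 4: x=[7.0000 8.0000] v=[12.0000 -8.0000]
Step 5: x=[7.0000 8.0000] v=[0.0000 0.0000]
Step 6: x=[1.0000 12.0000] v=[-12.0000 8.0000]
Step 7: x=[5.0000 10.0000] v=[8.0000 -4.0000]
Max displacement = 4.0000

Answer: 4.0000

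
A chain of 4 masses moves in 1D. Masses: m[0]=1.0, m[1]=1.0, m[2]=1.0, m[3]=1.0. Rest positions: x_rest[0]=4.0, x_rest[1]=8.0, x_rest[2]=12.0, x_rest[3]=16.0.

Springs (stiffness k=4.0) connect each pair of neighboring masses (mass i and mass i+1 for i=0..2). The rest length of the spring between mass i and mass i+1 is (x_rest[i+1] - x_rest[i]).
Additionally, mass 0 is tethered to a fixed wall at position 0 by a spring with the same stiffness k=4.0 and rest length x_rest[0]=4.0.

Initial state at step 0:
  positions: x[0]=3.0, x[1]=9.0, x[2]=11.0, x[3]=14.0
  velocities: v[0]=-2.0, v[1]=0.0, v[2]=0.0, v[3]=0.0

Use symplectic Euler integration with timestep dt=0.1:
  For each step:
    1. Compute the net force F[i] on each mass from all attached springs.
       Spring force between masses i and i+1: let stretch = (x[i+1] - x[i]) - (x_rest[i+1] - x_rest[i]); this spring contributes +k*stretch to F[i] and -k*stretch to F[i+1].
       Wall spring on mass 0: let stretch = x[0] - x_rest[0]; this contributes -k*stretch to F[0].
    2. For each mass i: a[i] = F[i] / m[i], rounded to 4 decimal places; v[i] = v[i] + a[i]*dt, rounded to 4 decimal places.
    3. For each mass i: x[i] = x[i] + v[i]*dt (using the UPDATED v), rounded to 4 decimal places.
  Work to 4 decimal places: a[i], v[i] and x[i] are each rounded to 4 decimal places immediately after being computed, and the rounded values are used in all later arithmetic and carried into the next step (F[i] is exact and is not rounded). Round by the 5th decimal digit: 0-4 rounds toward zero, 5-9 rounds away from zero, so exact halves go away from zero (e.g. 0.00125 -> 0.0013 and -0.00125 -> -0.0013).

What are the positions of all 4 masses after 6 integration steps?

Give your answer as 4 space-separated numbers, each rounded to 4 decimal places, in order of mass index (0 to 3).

Step 0: x=[3.0000 9.0000 11.0000 14.0000] v=[-2.0000 0.0000 0.0000 0.0000]
Step 1: x=[2.9200 8.8400 11.0400 14.0400] v=[-0.8000 -1.6000 0.4000 0.4000]
Step 2: x=[2.9600 8.5312 11.1120 14.1200] v=[0.4000 -3.0880 0.7200 0.8000]
Step 3: x=[3.1045 8.1028 11.2011 14.2397] v=[1.4445 -4.2842 0.8909 1.1968]
Step 4: x=[3.3247 7.5984 11.2878 14.3978] v=[2.2020 -5.0442 0.8670 1.5814]
Step 5: x=[3.5829 7.0706 11.3513 14.5915] v=[2.5816 -5.2779 0.6352 1.9374]
Step 6: x=[3.8373 6.5745 11.3732 14.8156] v=[2.5435 -4.9607 0.2190 2.2413]

Answer: 3.8373 6.5745 11.3732 14.8156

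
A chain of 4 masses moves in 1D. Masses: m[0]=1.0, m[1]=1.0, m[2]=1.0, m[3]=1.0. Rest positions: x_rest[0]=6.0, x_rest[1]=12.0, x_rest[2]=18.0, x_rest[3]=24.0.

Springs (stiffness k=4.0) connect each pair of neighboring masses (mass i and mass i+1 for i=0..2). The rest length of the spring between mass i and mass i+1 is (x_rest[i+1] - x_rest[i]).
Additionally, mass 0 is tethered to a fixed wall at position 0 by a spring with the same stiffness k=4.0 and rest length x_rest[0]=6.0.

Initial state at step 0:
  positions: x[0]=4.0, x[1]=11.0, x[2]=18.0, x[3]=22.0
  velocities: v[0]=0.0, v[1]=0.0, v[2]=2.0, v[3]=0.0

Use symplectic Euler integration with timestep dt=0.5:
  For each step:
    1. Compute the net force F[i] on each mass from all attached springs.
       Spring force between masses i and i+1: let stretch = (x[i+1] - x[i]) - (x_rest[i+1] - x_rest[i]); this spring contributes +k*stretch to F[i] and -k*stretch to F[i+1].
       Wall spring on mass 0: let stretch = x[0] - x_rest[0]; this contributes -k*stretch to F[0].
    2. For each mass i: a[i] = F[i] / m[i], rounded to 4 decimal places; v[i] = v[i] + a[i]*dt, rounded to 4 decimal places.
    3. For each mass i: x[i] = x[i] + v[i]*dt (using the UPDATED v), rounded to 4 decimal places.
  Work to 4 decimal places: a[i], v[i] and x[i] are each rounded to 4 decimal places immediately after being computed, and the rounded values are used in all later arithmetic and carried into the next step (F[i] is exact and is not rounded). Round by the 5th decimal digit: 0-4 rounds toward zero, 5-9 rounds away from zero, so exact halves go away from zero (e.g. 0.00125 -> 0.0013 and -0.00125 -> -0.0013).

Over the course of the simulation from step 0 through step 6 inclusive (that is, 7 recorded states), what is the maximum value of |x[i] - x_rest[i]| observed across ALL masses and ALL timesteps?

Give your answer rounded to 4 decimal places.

Answer: 3.0000

Derivation:
Step 0: x=[4.0000 11.0000 18.0000 22.0000] v=[0.0000 0.0000 2.0000 0.0000]
Step 1: x=[7.0000 11.0000 16.0000 24.0000] v=[6.0000 0.0000 -4.0000 4.0000]
Step 2: x=[7.0000 12.0000 17.0000 24.0000] v=[0.0000 2.0000 2.0000 0.0000]
Step 3: x=[5.0000 13.0000 20.0000 23.0000] v=[-4.0000 2.0000 6.0000 -2.0000]
Step 4: x=[6.0000 13.0000 19.0000 25.0000] v=[2.0000 0.0000 -2.0000 4.0000]
Step 5: x=[8.0000 12.0000 18.0000 27.0000] v=[4.0000 -2.0000 -2.0000 4.0000]
Step 6: x=[6.0000 13.0000 20.0000 26.0000] v=[-4.0000 2.0000 4.0000 -2.0000]
Max displacement = 3.0000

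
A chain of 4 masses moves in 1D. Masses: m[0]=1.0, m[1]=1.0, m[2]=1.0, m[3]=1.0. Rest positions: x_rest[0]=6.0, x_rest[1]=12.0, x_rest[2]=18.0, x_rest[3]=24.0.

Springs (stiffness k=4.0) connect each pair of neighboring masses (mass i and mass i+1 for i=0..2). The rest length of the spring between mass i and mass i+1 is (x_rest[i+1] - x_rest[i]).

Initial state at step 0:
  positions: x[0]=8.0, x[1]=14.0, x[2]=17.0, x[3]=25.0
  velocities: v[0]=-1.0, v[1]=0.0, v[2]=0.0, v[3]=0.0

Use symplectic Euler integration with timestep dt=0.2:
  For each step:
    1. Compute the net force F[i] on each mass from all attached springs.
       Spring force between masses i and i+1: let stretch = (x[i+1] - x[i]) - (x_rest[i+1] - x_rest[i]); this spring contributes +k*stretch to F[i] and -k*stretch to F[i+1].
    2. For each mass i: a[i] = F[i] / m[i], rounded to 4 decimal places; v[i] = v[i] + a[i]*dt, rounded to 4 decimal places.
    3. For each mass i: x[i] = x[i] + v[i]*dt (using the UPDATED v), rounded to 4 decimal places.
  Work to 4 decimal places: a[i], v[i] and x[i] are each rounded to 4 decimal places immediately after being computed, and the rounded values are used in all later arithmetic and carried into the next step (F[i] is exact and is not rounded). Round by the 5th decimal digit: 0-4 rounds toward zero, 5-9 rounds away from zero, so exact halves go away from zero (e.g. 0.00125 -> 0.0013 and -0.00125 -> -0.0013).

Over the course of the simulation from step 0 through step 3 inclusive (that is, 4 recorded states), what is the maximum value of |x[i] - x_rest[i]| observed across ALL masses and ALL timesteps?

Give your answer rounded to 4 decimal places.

Step 0: x=[8.0000 14.0000 17.0000 25.0000] v=[-1.0000 0.0000 0.0000 0.0000]
Step 1: x=[7.8000 13.5200 17.8000 24.6800] v=[-1.0000 -2.4000 4.0000 -1.6000]
Step 2: x=[7.5552 12.8096 19.0160 24.2192] v=[-1.2240 -3.5520 6.0800 -2.3040]
Step 3: x=[7.1911 12.2515 20.0715 23.8859] v=[-1.8205 -2.7904 5.2774 -1.6666]
Max displacement = 2.0715

Answer: 2.0715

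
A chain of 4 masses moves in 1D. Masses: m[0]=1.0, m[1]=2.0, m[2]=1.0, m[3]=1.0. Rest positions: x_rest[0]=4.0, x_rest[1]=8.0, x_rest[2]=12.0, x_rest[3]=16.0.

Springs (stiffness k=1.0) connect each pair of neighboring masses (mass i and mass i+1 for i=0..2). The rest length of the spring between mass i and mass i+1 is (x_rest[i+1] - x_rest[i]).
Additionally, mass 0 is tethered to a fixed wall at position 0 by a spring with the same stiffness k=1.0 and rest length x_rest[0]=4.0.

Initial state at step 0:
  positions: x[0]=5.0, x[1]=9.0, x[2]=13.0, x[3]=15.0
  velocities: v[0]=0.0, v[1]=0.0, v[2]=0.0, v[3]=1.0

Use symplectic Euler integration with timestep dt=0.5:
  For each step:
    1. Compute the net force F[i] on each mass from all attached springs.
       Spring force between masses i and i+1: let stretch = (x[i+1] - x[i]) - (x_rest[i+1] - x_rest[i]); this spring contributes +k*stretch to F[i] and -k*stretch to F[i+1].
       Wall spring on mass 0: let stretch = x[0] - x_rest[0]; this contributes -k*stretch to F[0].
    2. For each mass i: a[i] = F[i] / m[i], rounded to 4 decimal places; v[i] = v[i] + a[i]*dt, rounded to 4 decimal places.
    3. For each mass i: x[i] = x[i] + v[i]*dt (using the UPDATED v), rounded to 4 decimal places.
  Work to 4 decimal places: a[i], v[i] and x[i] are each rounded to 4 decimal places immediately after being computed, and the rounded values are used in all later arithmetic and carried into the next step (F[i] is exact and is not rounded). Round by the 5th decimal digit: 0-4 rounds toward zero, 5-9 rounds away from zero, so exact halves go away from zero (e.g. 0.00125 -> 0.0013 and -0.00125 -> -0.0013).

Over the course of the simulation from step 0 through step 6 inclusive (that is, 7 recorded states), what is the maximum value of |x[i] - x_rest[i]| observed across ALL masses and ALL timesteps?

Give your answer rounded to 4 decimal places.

Answer: 2.3224

Derivation:
Step 0: x=[5.0000 9.0000 13.0000 15.0000] v=[0.0000 0.0000 0.0000 1.0000]
Step 1: x=[4.7500 9.0000 12.5000 16.0000] v=[-0.5000 0.0000 -1.0000 2.0000]
Step 2: x=[4.3750 8.9063 12.0000 17.1250] v=[-0.7500 -0.1875 -1.0000 2.2500]
Step 3: x=[4.0391 8.6329 12.0079 17.9688] v=[-0.6719 -0.5469 0.0157 1.6875]
Step 4: x=[3.8418 8.2071 12.6623 18.3224] v=[-0.3946 -0.8516 1.3087 0.7071]
Step 5: x=[3.7754 7.7926 13.6179 18.2609] v=[-0.1329 -0.8291 1.9112 -0.1230]
Step 6: x=[3.7694 7.6041 14.2780 18.0387] v=[-0.0120 -0.3771 1.3201 -0.4445]
Max displacement = 2.3224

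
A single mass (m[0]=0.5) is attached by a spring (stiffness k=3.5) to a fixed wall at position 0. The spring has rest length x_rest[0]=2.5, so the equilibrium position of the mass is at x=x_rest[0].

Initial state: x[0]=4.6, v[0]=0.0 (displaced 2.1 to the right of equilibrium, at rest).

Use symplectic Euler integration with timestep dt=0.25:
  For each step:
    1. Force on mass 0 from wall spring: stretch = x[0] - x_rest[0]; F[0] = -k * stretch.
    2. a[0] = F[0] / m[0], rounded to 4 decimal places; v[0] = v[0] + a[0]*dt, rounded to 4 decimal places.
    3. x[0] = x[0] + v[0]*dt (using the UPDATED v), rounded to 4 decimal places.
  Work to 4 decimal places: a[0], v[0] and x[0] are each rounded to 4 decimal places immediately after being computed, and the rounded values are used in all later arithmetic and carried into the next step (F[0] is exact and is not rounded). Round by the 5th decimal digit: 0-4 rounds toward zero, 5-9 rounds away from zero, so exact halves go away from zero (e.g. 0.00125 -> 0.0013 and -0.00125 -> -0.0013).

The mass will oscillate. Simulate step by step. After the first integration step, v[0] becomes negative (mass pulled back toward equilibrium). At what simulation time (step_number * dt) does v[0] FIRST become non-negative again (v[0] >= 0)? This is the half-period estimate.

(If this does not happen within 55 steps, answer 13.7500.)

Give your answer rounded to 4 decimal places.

Answer: 1.2500

Derivation:
Step 0: x=[4.6000] v=[0.0000]
Step 1: x=[3.6813] v=[-3.6750]
Step 2: x=[2.2457] v=[-5.7423]
Step 3: x=[0.9214] v=[-5.2973]
Step 4: x=[0.2877] v=[-2.5348]
Step 5: x=[0.6219] v=[1.3367]
First v>=0 after going negative at step 5, time=1.2500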